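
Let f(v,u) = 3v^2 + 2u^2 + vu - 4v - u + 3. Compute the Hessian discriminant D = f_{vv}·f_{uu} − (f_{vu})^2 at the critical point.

23

∂f/∂v = 6v + u - 4 = 0 and ∂f/∂u = v + 4u - 1 = 0, so (v, u) = (15/23, 2/23).
The Hessian has f_{vv} = 6, f_{uu} = 4, f_{vu} = 1, giving D = 23 > 0 with f_{vv} > 0, so the point is a local minimum.
D = (6)·(4) − (1)^2 = 23.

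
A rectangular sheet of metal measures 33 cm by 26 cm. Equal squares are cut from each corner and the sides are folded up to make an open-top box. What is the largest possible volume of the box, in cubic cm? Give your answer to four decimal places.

With cut size x, the volume is V(x) = x(33 − 2x)(26 − 2x) for 0 < x < 13.
V'(x) = 12x^2 − 236x + 858. Setting V'(x) = 0 gives x ≈ 4.8139 (the root in (0, 13)).
V''(x) = 24x − 236 is negative there, so this is the maximum; V ≈ 1842.0597.

1842.0597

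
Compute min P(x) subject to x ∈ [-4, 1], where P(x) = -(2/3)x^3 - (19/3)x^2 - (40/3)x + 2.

-55/3

The derivative is -2x^2 - (38/3)x - 40/3, whose only zero in [-4, 1] is x = -4/3.
Evaluating at the critical points and endpoints: P(-4) = -10/3,  P(-4/3) = 818/81,  P(1) = -55/3.
Hence the absolute minimum is -55/3 at x = 1.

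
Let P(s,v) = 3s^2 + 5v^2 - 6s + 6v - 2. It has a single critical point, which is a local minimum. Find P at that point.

∂P/∂s = 6s - 6 = 0 and ∂P/∂v = 10v + 6 = 0, so (s, v) = (1, -3/5).
The Hessian has P_{ss} = 6, P_{vv} = 10, P_{sv} = 0, giving D = 60 > 0 with P_{ss} > 0, so the point is a local minimum.
P(1, -3/5) = -34/5.

-34/5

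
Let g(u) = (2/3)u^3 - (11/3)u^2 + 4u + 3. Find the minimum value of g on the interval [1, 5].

0

Differentiating, g'(u) = 2u^2 - (22/3)u + 4; whose only zero in [1, 5] is u = 3.
Candidates: g(1) = 4, g(3) = 0, g(5) = 44/3.
The minimum over the interval is 0, attained at u = 3.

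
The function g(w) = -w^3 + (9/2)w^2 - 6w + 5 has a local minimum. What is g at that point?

5/2

g'(w) = -3w^2 + 9w - 6. Setting g'(w) = 0 gives w ∈ {1, 2}.
Since g''(w) = -6w + 9, we get g''(1) = 3 > 0 ⇒ local minimum; g''(2) = -3 < 0 ⇒ local maximum.
The local minimum is g(1) = 5/2.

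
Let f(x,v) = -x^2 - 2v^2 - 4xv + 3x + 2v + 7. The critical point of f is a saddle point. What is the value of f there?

∂f/∂x = -2x - 4v + 3 = 0 and ∂f/∂v = -4x - 4v + 2 = 0, so (x, v) = (-1/2, 1).
The Hessian has f_{xx} = -2, f_{vv} = -4, f_{xv} = -4, giving D = -8 < 0, so the point is a saddle point.
f(-1/2, 1) = 29/4.

29/4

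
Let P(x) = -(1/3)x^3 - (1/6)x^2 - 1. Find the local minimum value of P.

-163/162

Critical points: P'(x) = -x^2 - (1/3)x vanishes at x = -1/3, 0.
Second-derivative test with P''(x) = -2x - 1/3: P''(-1/3) = 1/3 > 0 ⇒ local minimum; P''(0) = -1/3 < 0 ⇒ local maximum.
The local minimum is P(-1/3) = -163/162.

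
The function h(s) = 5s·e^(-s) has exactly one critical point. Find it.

By the product rule, h'(s) = (-5s + 5)·e^(-s). Since e^(-s) > 0, the only critical point is s = 1.
h''(1) has the same sign as -5 < 0, so this is a local maximum.
h(1) = (5)·e^(-1) ≈ 1.8394.

1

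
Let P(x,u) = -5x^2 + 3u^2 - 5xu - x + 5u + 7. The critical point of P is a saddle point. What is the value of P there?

448/85

∂P/∂x = -10x - 5u - 1 = 0 and ∂P/∂u = -5x + 6u + 5 = 0, so (x, u) = (19/85, -11/17).
The Hessian has P_{xx} = -10, P_{uu} = 6, P_{xu} = -5, giving D = -85 < 0, so the point is a saddle point.
P(19/85, -11/17) = 448/85.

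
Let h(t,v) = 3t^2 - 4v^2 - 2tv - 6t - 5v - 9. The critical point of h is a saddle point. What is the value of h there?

-477/52

∂h/∂t = 6t - 2v - 6 = 0 and ∂h/∂v = -2t - 8v - 5 = 0, so (t, v) = (19/26, -21/26).
The Hessian has h_{tt} = 6, h_{vv} = -8, h_{tv} = -2, giving D = -52 < 0, so the point is a saddle point.
h(19/26, -21/26) = -477/52.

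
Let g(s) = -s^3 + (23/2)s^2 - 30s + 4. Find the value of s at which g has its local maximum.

6

Critical points: g'(s) = -3s^2 + 23s - 30 vanishes at s = 5/3, 6.
Since g''(s) = -6s + 23, we get g''(5/3) = 13 > 0 ⇒ local minimum; g''(6) = -13 < 0 ⇒ local maximum.
The local maximum is g(6) = 22.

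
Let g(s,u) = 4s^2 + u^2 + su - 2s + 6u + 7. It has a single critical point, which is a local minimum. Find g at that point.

-11/3

∂g/∂s = 8s + u - 2 = 0 and ∂g/∂u = s + 2u + 6 = 0, so (s, u) = (2/3, -10/3).
The Hessian has g_{ss} = 8, g_{uu} = 2, g_{su} = 1, giving D = 15 > 0 with g_{ss} > 0, so the point is a local minimum.
g(2/3, -10/3) = -11/3.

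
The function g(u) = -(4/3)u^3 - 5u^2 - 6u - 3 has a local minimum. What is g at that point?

g'(u) = -4u^2 - 10u - 6. Setting g'(u) = 0 gives u ∈ {-3/2, -1}.
Since g''(u) = -8u - 10, we get g''(-3/2) = 2 > 0 ⇒ local minimum; g''(-1) = -2 < 0 ⇒ local maximum.
Thus g has its local minimum at u = -3/2, with value -3/4.

-3/4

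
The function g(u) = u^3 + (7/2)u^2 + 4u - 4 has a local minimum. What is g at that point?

g'(u) = 3u^2 + 7u + 4. Setting g'(u) = 0 gives u ∈ {-4/3, -1}.
g''(u) = 6u + 7. g''(-4/3) = -1 < 0 ⇒ local maximum; g''(-1) = 1 > 0 ⇒ local minimum.
Thus g has its local minimum at u = -1, with value -11/2.

-11/2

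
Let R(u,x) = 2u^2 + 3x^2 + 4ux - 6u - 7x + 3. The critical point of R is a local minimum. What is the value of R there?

∂R/∂u = 4u + 4x - 6 = 0 and ∂R/∂x = 4u + 6x - 7 = 0, so (u, x) = (1, 1/2).
The Hessian has R_{uu} = 4, R_{xx} = 6, R_{ux} = 4, giving D = 8 > 0 with R_{uu} > 0, so the point is a local minimum.
R(1, 1/2) = -7/4.

-7/4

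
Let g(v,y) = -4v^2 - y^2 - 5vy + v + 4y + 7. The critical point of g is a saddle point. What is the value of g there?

∂g/∂v = -8v - 5y + 1 = 0 and ∂g/∂y = -5v - 2y + 4 = 0, so (v, y) = (2, -3).
The Hessian has g_{vv} = -8, g_{yy} = -2, g_{vy} = -5, giving D = -9 < 0, so the point is a saddle point.
g(2, -3) = 2.

2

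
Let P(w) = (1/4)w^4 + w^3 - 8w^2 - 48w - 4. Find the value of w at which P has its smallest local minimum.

P'(w) = w^3 + 3w^2 - 16w - 48 = 0 at w = -4, -3, 4.
P''(w) = 3w^2 + 6w - 16. P''(-4) = 8 > 0 ⇒ local minimum; P''(-3) = -7 < 0 ⇒ local maximum; P''(4) = 56 > 0 ⇒ local minimum.
So the smallest local minimum value is P(4) = -196.

4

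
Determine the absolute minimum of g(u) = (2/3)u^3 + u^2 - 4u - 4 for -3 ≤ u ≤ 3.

-19/3

g'(u) = 2u^2 + 2u - 4, which vanishes at u = -2 and u = 1.
Compare values at every candidate in [-3, 3]: g(-3) = -1,  g(-2) = 8/3,  g(1) = -19/3,  g(3) = 11.
So the minimum is g(1) = -19/3.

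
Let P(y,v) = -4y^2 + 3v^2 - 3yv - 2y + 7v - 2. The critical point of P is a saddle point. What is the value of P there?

∂P/∂y = -8y - 3v - 2 = 0 and ∂P/∂v = -3y + 6v + 7 = 0, so (y, v) = (3/19, -62/57).
The Hessian has P_{yy} = -8, P_{vv} = 6, P_{yv} = -3, giving D = -57 < 0, so the point is a saddle point.
P(3/19, -62/57) = -340/57.

-340/57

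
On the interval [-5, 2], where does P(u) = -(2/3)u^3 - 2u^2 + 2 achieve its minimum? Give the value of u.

The derivative is -2u^2 - 4u, which vanishes at u = -2 and u = 0.
Candidates: P(-5) = 106/3,  P(-2) = -2/3,  P(0) = 2,  P(2) = -34/3.
So the minimum is P(2) = -34/3.

2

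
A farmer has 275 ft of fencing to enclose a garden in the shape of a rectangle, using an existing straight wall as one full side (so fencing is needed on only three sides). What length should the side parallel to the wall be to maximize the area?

275/2

Let the sides perpendicular to the wall have length x and the parallel side y, so 2x + y = 275 and the area is A = xy = x(275 − 2x).
A'(x) = 275 − 4x = 0 gives x = 275/4, and A''(x) = −4 < 0 confirms a maximum.
Then y = 275 − 2·275/4 = 275/2 and A = 75625/8.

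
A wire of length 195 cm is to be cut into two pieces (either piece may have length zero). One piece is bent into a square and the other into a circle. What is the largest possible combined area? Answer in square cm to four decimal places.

Let x be the length used for the square. Square side x/4; circle radius (195−x)/(2π).
A(x) = (x/4)² + π·((195−x)/(2π))² = x²/16 + (195−x)²/(4π) for 0 ≤ x ≤ 195. A'(x) = x/8 − (195−x)/(2π) = 0 gives x = 4·195/(π+4) ≈ 109.2193.
A'' > 0, so the interior critical point is a minimum; the maximum is at an endpoint. A(0) = 3025.9334 and A(195) = 2376.5625, so the largest area is 3025.9334.

3025.9334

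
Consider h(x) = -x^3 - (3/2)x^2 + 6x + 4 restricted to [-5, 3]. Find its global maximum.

123/2

Differentiating, h'(x) = -3x^2 - 3x + 6; which vanishes at x = -2 and x = 1.
Candidates: h(-5) = 123/2,  h(-2) = -6,  h(1) = 15/2,  h(3) = -37/2.
So the maximum is h(-5) = 123/2.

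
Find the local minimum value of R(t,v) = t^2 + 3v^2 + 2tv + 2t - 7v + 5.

∂R/∂t = 2t + 2v + 2 = 0 and ∂R/∂v = 2t + 6v - 7 = 0, so (t, v) = (-13/4, 9/4).
The Hessian has R_{tt} = 2, R_{vv} = 6, R_{tv} = 2, giving D = 8 > 0 with R_{tt} > 0, so the point is a local minimum.
R(-13/4, 9/4) = -49/8.

-49/8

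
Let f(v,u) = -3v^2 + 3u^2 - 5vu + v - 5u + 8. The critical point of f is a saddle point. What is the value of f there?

∂f/∂v = -6v - 5u + 1 = 0 and ∂f/∂u = -5v + 6u - 5 = 0, so (v, u) = (-19/61, 35/61).
The Hessian has f_{vv} = -6, f_{uu} = 6, f_{vu} = -5, giving D = -61 < 0, so the point is a saddle point.
f(-19/61, 35/61) = 391/61.

391/61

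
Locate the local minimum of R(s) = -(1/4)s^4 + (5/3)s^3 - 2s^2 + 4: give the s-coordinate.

1

Critical points: R'(s) = -s^3 + 5s^2 - 4s vanishes at s = 0, 1, 4.
Second-derivative test with R''(s) = -3s^2 + 10s - 4: R''(0) = -4 < 0 ⇒ local maximum; R''(1) = 3 > 0 ⇒ local minimum; R''(4) = -12 < 0 ⇒ local maximum.
The local minimum is R(1) = 41/12.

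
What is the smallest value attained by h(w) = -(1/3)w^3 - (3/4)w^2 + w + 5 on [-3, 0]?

h'(w) = -w^2 - (3/2)w + 1, whose only zero in [-3, 0] is w = -2.
Candidates: h(-3) = 17/4,  h(-2) = 8/3,  h(0) = 5.
Hence the absolute minimum is 8/3 at w = -2.

8/3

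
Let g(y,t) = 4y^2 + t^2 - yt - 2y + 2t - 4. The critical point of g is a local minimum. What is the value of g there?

-76/15

∂g/∂y = 8y - t - 2 = 0 and ∂g/∂t = -y + 2t + 2 = 0, so (y, t) = (2/15, -14/15).
The Hessian has g_{yy} = 8, g_{tt} = 2, g_{yt} = -1, giving D = 15 > 0 with g_{yy} > 0, so the point is a local minimum.
g(2/15, -14/15) = -76/15.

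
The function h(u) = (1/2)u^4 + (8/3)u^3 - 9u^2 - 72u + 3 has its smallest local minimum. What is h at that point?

-363/2

h'(u) = 2u^3 + 8u^2 - 18u - 72 = 0 at u = -4, -3, 3.
Second-derivative test with h''(u) = 6u^2 + 16u - 18: h''(-4) = 14 > 0 ⇒ local minimum; h''(-3) = -12 < 0 ⇒ local maximum; h''(3) = 84 > 0 ⇒ local minimum.
The smallest local minimum is h(3) = -363/2.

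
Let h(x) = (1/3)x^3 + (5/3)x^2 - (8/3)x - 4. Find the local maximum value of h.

12

Critical points: h'(x) = x^2 + (10/3)x - 8/3 vanishes at x = -4, 2/3.
Second-derivative test with h''(x) = 2x + 10/3: h''(-4) = -14/3 < 0 ⇒ local maximum; h''(2/3) = 14/3 > 0 ⇒ local minimum.
So the local maximum value is h(-4) = 12.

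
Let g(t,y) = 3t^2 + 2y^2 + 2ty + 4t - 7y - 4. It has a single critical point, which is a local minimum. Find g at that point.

-63/4

∂g/∂t = 6t + 2y + 4 = 0 and ∂g/∂y = 2t + 4y - 7 = 0, so (t, y) = (-3/2, 5/2).
The Hessian has g_{tt} = 6, g_{yy} = 4, g_{ty} = 2, giving D = 20 > 0 with g_{tt} > 0, so the point is a local minimum.
g(-3/2, 5/2) = -63/4.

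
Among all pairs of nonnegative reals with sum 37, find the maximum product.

1369/4

With x + y = 37, the product is P(x) = x(37 − x).
P'(x) = 37 − 2x = 0 gives x = 37/2; P'' = −2 < 0, so this is the maximum.
P = 37/2·37/2 = 1369/4.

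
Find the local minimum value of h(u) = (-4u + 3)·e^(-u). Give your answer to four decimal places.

Differentiating with the product rule gives h'(u) = (4u - 7)·e^(-u). Since e^(-u) > 0, the only critical point is u = 7/4.
h''(7/4) has the same sign as 4 > 0, so this is a local minimum.
h(7/4) = (-4)·e^(-7/4) ≈ -0.6951.

-0.6951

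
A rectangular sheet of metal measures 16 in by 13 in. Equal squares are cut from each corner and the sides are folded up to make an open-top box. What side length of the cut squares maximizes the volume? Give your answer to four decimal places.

With cut size x, the volume is V(x) = x(16 − 2x)(13 − 2x) for 0 < x < 6.5.
V'(x) = 12x^2 − 116x + 208. Setting V'(x) = 0 gives x ≈ 2.3782 (the root in (0, 6.5)).
V''(x) = 24x − 116 is negative there, so this is the maximum; V ≈ 220.4300.

2.3782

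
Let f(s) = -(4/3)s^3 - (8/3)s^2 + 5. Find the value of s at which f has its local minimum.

f'(s) = -4s^2 - (16/3)s = 0 at s = -4/3, 0.
f''(s) = -8s - 16/3. f''(-4/3) = 16/3 > 0 ⇒ local minimum; f''(0) = -16/3 < 0 ⇒ local maximum.
The local minimum is f(-4/3) = 277/81.

-4/3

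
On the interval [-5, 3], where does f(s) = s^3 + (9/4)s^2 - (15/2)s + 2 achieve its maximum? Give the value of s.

f'(s) = 3s^2 + (9/2)s - 15/2, which vanishes at s = -5/2 and s = 1.
Evaluating at the critical points and endpoints: f(-5) = -117/4,  f(-5/2) = 307/16,  f(1) = -9/4,  f(3) = 107/4.
Hence the absolute maximum is 107/4 at s = 3.

3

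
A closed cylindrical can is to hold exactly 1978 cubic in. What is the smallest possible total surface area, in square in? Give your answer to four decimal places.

872.2991

With radius r and height h, πr²h = 1978 so h = 1978/(πr²), and S(r) = 2πr² + 2πrh = 2πr² + 2·1978/r.
S'(r) = 4πr − 2·1978/r² = 0 ⇒ r³ = 1978/(2π), so r ≈ 6.8027 and h = 2r ≈ 13.6054.
S''(r) = 4π + 4·1978/r³ > 0, so this is the minimum; S ≈ 872.2991.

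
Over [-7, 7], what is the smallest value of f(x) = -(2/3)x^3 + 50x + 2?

-494/3

f'(x) = -2x^2 + 50, which vanishes at x = -5 and x = 5.
Candidates: f(-7) = -358/3, f(-5) = -494/3, f(5) = 506/3, f(7) = 370/3.
Hence the absolute minimum is -494/3 at x = -5.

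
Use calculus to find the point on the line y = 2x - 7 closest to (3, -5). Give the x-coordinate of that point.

Minimize D(x)^2 = (x - 3)^2 + (2x - 2)^2.
d/dx[D^2] = 2(x - 3) + 2·2·(2x - 2) = 0 ⇒ x = 7/5.
Then y = -21/5 and the distance is √(16/5) ≈ 1.7889.

7/5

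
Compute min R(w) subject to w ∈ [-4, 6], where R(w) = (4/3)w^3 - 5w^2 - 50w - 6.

R'(w) = 4w^2 - 10w - 50, which vanishes at w = -5/2 and w = 5.
Evaluating at the critical points and endpoints: R(-4) = 86/3, R(-5/2) = 803/12, R(5) = -643/3, R(6) = -198.
So the minimum is R(5) = -643/3.

-643/3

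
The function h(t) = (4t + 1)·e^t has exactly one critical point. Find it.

-5/4

Differentiating with the product rule gives h'(t) = (4t + 5)·e^t. Since e^t > 0, the only critical point is t = -5/4.
h''(-5/4) has the same sign as 4 > 0, so this is a local minimum.
h(-5/4) = (-4)·e^(-5/4) ≈ -1.1460.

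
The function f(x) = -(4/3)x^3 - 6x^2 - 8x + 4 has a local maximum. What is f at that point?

22/3

Critical points: f'(x) = -4x^2 - 12x - 8 vanishes at x = -2, -1.
Second-derivative test with f''(x) = -8x - 12: f''(-2) = 4 > 0 ⇒ local minimum; f''(-1) = -4 < 0 ⇒ local maximum.
The local maximum is f(-1) = 22/3.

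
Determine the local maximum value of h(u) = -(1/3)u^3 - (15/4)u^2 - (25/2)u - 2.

529/48

Critical points: h'(u) = -u^2 - (15/2)u - 25/2 vanishes at u = -5, -5/2.
Second-derivative test with h''(u) = -2u - 15/2: h''(-5) = 5/2 > 0 ⇒ local minimum; h''(-5/2) = -5/2 < 0 ⇒ local maximum.
The local maximum is h(-5/2) = 529/48.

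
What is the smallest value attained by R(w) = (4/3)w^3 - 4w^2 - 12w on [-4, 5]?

-304/3

The derivative is 4w^2 - 8w - 12, which vanishes at w = -1 and w = 3.
Candidates: R(-4) = -304/3; R(-1) = 20/3; R(3) = -36; R(5) = 20/3.
The minimum over the interval is -304/3, attained at w = -4.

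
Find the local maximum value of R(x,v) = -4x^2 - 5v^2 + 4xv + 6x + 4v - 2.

∂R/∂x = -8x + 4v + 6 = 0 and ∂R/∂v = 4x - 10v + 4 = 0, so (x, v) = (19/16, 7/8).
The Hessian has R_{xx} = -8, R_{vv} = -10, R_{xv} = 4, giving D = 64 > 0 with R_{xx} < 0, so the point is a local maximum.
R(19/16, 7/8) = 53/16.

53/16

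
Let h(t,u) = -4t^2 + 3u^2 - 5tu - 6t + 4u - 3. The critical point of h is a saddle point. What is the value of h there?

-295/73

∂h/∂t = -8t - 5u - 6 = 0 and ∂h/∂u = -5t + 6u + 4 = 0, so (t, u) = (-16/73, -62/73).
The Hessian has h_{tt} = -8, h_{uu} = 6, h_{tu} = -5, giving D = -73 < 0, so the point is a saddle point.
h(-16/73, -62/73) = -295/73.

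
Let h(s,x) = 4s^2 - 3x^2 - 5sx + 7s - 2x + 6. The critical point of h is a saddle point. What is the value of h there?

237/73

∂h/∂s = 8s - 5x + 7 = 0 and ∂h/∂x = -5s - 6x - 2 = 0, so (s, x) = (-52/73, 19/73).
The Hessian has h_{ss} = 8, h_{xx} = -6, h_{sx} = -5, giving D = -73 < 0, so the point is a saddle point.
h(-52/73, 19/73) = 237/73.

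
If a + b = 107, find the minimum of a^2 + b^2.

With a + b = 107, a^2 + b^2 = a^2 + (107 − a)^2.
The derivative 2a − 2(107 − a) = 4a − 214 vanishes at a = 107/2; second derivative 4 > 0, a minimum.
The minimum is 2·(107/2)^2 = 11449/2.

11449/2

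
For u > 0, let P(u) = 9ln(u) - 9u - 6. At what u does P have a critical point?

1

P'(u) = 9/u − 9 = 0 gives u = 1.
P''(u) = -9/u², which is negative for u > 0, so this is a local maximum.
P(1) = 9·ln(1) - 9 - 6 ≈ -15.0000.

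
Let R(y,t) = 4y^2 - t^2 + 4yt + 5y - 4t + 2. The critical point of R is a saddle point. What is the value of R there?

183/32

∂R/∂y = 8y + 4t + 5 = 0 and ∂R/∂t = 4y - 2t - 4 = 0, so (y, t) = (3/16, -13/8).
The Hessian has R_{yy} = 8, R_{tt} = -2, R_{yt} = 4, giving D = -32 < 0, so the point is a saddle point.
R(3/16, -13/8) = 183/32.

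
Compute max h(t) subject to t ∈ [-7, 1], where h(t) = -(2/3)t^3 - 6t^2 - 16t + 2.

Differentiating, h'(t) = -2t^2 - 12t - 16; which vanishes at t = -4 and t = -2.
Candidates: h(-7) = 146/3, h(-4) = 38/3, h(-2) = 46/3, h(1) = -62/3.
The maximum over the interval is 146/3, attained at t = -7.

146/3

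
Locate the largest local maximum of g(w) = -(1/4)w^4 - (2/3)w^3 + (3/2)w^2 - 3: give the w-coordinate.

g'(w) = -w^3 - 2w^2 + 3w = 0 at w = -3, 0, 1.
Second-derivative test with g''(w) = -3w^2 - 4w + 3: g''(-3) = -12 < 0 ⇒ local maximum; g''(0) = 3 > 0 ⇒ local minimum; g''(1) = -4 < 0 ⇒ local maximum.
Thus g has its largest local maximum at w = -3, with value 33/4.

-3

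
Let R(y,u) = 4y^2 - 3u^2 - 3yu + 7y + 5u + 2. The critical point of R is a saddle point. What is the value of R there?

∂R/∂y = 8y - 3u + 7 = 0 and ∂R/∂u = -3y - 6u + 5 = 0, so (y, u) = (-9/19, 61/57).
The Hessian has R_{yy} = 8, R_{uu} = -6, R_{yu} = -3, giving D = -57 < 0, so the point is a saddle point.
R(-9/19, 61/57) = 172/57.

172/57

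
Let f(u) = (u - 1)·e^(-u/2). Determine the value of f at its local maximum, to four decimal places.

0.4463

By the product rule, f'(u) = (-(1/2)u + 3/2)·e^(-u/2). Since e^(-u/2) > 0, the only critical point is u = 3.
f''(3) has the same sign as -1/2 < 0, so this is a local maximum.
f(3) = (2)·e^(-3/2) ≈ 0.4463.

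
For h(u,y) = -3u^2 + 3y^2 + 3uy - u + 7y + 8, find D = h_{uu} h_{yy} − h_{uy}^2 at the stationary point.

∂h/∂u = -6u + 3y - 1 = 0 and ∂h/∂y = 3u + 6y + 7 = 0, so (u, y) = (-3/5, -13/15).
The Hessian has h_{uu} = -6, h_{yy} = 6, h_{uy} = 3, giving D = -45 < 0, so the point is a saddle point.
D = (-6)·(6) − (3)^2 = -45.

-45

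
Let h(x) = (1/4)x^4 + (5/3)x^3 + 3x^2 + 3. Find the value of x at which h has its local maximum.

h'(x) = x^3 + 5x^2 + 6x. Setting h'(x) = 0 gives x ∈ {-3, -2, 0}.
Second-derivative test with h''(x) = 3x^2 + 10x + 6: h''(-3) = 3 > 0 ⇒ local minimum; h''(-2) = -2 < 0 ⇒ local maximum; h''(0) = 6 > 0 ⇒ local minimum.
Thus h has its local maximum at x = -2, with value 17/3.

-2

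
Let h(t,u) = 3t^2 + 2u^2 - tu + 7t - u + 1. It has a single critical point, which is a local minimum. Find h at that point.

-71/23

∂h/∂t = 6t - u + 7 = 0 and ∂h/∂u = -t + 4u - 1 = 0, so (t, u) = (-27/23, -1/23).
The Hessian has h_{tt} = 6, h_{uu} = 4, h_{tu} = -1, giving D = 23 > 0 with h_{tt} > 0, so the point is a local minimum.
h(-27/23, -1/23) = -71/23.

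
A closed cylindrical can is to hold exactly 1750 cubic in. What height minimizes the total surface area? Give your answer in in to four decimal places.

With radius r and height h, πr²h = 1750 so h = 1750/(πr²), and S(r) = 2πr² + 2πrh = 2πr² + 2·1750/r.
S'(r) = 4πr − 2·1750/r² = 0 ⇒ r³ = 1750/(2π), so r ≈ 6.5306 and h = 2r ≈ 13.0612.
S''(r) = 4π + 4·1750/r³ > 0, so this is the minimum; S ≈ 803.9084.

13.0612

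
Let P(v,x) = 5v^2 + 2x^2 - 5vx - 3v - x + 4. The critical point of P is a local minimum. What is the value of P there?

22/15

∂P/∂v = 10v - 5x - 3 = 0 and ∂P/∂x = -5v + 4x - 1 = 0, so (v, x) = (17/15, 5/3).
The Hessian has P_{vv} = 10, P_{xx} = 4, P_{vx} = -5, giving D = 15 > 0 with P_{vv} > 0, so the point is a local minimum.
P(17/15, 5/3) = 22/15.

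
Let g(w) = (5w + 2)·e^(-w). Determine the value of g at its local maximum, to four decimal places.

2.7441

g'(w) = 5·e^(-w) + (5w + 2)·(-1)·e^(-w) = (-5w + 3)·e^(-w). Since e^(-w) > 0, the only critical point is w = 3/5.
g''(3/5) has the same sign as -5 < 0, so this is a local maximum.
g(3/5) = (5)·e^(-3/5) ≈ 2.7441.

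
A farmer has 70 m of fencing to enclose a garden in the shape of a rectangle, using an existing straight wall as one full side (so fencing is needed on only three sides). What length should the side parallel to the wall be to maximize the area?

Let the sides perpendicular to the wall have length x and the parallel side y, so 2x + y = 70 and the area is A = xy = x(70 − 2x).
A'(x) = 70 − 4x = 0 gives x = 35/2, and A''(x) = −4 < 0 confirms a maximum.
Then y = 70 − 2·35/2 = 35 and A = 1225/2.

35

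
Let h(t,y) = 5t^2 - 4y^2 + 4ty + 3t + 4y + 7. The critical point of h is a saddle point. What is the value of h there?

∂h/∂t = 10t + 4y + 3 = 0 and ∂h/∂y = 4t - 8y + 4 = 0, so (t, y) = (-5/12, 7/24).
The Hessian has h_{tt} = 10, h_{yy} = -8, h_{ty} = 4, giving D = -96 < 0, so the point is a saddle point.
h(-5/12, 7/24) = 167/24.

167/24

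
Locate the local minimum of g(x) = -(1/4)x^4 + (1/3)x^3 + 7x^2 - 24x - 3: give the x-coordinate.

2

g'(x) = -x^3 + x^2 + 14x - 24 = 0 at x = -4, 2, 3.
Since g''(x) = -3x^2 + 2x + 14, we get g''(-4) = -42 < 0 ⇒ local maximum; g''(2) = 6 > 0 ⇒ local minimum; g''(3) = -7 < 0 ⇒ local maximum.
The local minimum is g(2) = -73/3.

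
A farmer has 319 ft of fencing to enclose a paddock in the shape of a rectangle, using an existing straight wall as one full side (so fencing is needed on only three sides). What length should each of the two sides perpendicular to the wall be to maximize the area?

319/4

Let the sides perpendicular to the wall have length x and the parallel side y, so 2x + y = 319 and the area is A = xy = x(319 − 2x).
A'(x) = 319 − 4x = 0 gives x = 319/4, and A''(x) = −4 < 0 confirms a maximum.
Then y = 319 − 2·319/4 = 319/2 and A = 101761/8.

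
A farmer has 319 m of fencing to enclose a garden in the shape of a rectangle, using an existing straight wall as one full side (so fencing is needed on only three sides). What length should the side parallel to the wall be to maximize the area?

319/2

Let the sides perpendicular to the wall have length x and the parallel side y, so 2x + y = 319 and the area is A = xy = x(319 − 2x).
A'(x) = 319 − 4x = 0 gives x = 319/4, and A''(x) = −4 < 0 confirms a maximum.
Then y = 319 − 2·319/4 = 319/2 and A = 101761/8.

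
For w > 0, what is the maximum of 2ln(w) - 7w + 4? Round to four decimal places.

g'(w) = 2/w − 7 = 0 gives w = 2/7.
g''(w) = -2/w², which is negative for w > 0, so this is a local maximum.
g(2/7) = 2·ln(2/7) - 2 + 4 ≈ -0.5055.

-0.5055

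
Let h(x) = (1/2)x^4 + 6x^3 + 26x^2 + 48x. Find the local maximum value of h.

-63/2

h'(x) = 2x^3 + 18x^2 + 52x + 48. Setting h'(x) = 0 gives x ∈ {-4, -3, -2}.
Since h''(x) = 6x^2 + 36x + 52, we get h''(-4) = 4 > 0 ⇒ local minimum; h''(-3) = -2 < 0 ⇒ local maximum; h''(-2) = 4 > 0 ⇒ local minimum.
So the local maximum value is h(-3) = -63/2.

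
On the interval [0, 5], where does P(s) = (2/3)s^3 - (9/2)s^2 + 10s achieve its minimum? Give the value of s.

0

Differentiating, P'(s) = 2s^2 - 9s + 10; which vanishes at s = 2 and s = 5/2.
Candidates: P(0) = 0,  P(2) = 22/3,  P(5/2) = 175/24,  P(5) = 125/6.
The minimum over the interval is 0, attained at s = 0.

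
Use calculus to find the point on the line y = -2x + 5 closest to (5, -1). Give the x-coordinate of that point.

Minimize D(x)^2 = (x - 5)^2 + (-2x + 6)^2.
d/dx[D^2] = 2(x - 5) + 2·(-2)·(-2x + 6) = 0 ⇒ x = 17/5.
Then y = -9/5 and the distance is √(16/5) ≈ 1.7889.

17/5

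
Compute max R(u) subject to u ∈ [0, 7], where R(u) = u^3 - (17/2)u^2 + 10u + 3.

167/27

R'(u) = 3u^2 - 17u + 10, which vanishes at u = 2/3 and u = 5.
Compare values at every candidate in [0, 7]: R(0) = 3, R(2/3) = 167/27, R(5) = -69/2, R(7) = -1/2.
The maximum over the interval is 167/27, attained at u = 2/3.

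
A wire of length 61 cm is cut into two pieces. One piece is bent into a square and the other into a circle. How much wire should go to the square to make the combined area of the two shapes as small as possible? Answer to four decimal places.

Let x be the length used for the square. Square side x/4; circle radius (61−x)/(2π).
A(x) = (x/4)² + π·((61−x)/(2π))² = x²/16 + (61−x)²/(4π) for 0 ≤ x ≤ 61. A'(x) = x/8 − (61−x)/(2π) = 0 gives x = 4·61/(π+4) ≈ 34.1660.
A'' = 1/8 + 1/(2π) > 0, so this gives the minimum combined area; x ≈ 34.1660 cm to the square.

34.1660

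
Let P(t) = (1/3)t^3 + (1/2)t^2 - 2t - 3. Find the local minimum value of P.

P'(t) = t^2 + t - 2. Setting P'(t) = 0 gives t ∈ {-2, 1}.
Second-derivative test with P''(t) = 2t + 1: P''(-2) = -3 < 0 ⇒ local maximum; P''(1) = 3 > 0 ⇒ local minimum.
So the local minimum value is P(1) = -25/6.

-25/6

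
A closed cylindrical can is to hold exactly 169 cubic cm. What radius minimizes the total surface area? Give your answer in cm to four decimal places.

With radius r and height h, πr²h = 169 so h = 169/(πr²), and S(r) = 2πr² + 2πrh = 2πr² + 2·169/r.
S'(r) = 4πr − 2·169/r² = 0 ⇒ r³ = 169/(2π), so r ≈ 2.9962 and h = 2r ≈ 5.9924.
S''(r) = 4π + 4·169/r³ > 0, so this is the minimum; S ≈ 169.2151.

2.9962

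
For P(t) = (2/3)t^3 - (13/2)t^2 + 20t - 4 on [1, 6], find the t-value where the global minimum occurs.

Differentiating, P'(t) = 2t^2 - 13t + 20; which vanishes at t = 5/2 and t = 4.
Evaluating at the critical points and endpoints: P(1) = 61/6; P(5/2) = 379/24; P(4) = 44/3; P(6) = 26.
So the minimum is P(1) = 61/6.

1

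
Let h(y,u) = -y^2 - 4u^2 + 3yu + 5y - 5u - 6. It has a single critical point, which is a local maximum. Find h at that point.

∂h/∂y = -2y + 3u + 5 = 0 and ∂h/∂u = 3y - 8u - 5 = 0, so (y, u) = (25/7, 5/7).
The Hessian has h_{yy} = -2, h_{uu} = -8, h_{yu} = 3, giving D = 7 > 0 with h_{yy} < 0, so the point is a local maximum.
h(25/7, 5/7) = 8/7.

8/7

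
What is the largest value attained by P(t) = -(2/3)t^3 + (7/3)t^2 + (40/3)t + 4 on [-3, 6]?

52

P'(t) = -2t^2 + (14/3)t + 40/3, which vanishes at t = -5/3 and t = 4.
Evaluating at the critical points and endpoints: P(-3) = 3; P(-5/3) = -701/81; P(4) = 52; P(6) = 24.
Hence the absolute maximum is 52 at t = 4.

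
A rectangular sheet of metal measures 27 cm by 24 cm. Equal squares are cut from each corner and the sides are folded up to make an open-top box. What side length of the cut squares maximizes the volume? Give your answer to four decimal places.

4.2280

With cut size x, the volume is V(x) = x(27 − 2x)(24 − 2x) for 0 < x < 12.
V'(x) = 12x^2 − 204x + 648. Setting V'(x) = 0 gives x ≈ 4.2280 (the root in (0, 12)).
V''(x) = 24x − 204 is negative there, so this is the maximum; V ≈ 1218.7123.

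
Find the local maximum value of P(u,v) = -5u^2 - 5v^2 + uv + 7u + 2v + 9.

∂P/∂u = -10u + v + 7 = 0 and ∂P/∂v = u - 10v + 2 = 0, so (u, v) = (8/11, 3/11).
The Hessian has P_{uu} = -10, P_{vv} = -10, P_{uv} = 1, giving D = 99 > 0 with P_{uu} < 0, so the point is a local maximum.
P(8/11, 3/11) = 130/11.

130/11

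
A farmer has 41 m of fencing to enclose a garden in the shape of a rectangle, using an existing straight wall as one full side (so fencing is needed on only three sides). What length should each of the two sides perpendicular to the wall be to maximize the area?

41/4

Let the sides perpendicular to the wall have length x and the parallel side y, so 2x + y = 41 and the area is A = xy = x(41 − 2x).
A'(x) = 41 − 4x = 0 gives x = 41/4, and A''(x) = −4 < 0 confirms a maximum.
Then y = 41 − 2·41/4 = 41/2 and A = 1681/8.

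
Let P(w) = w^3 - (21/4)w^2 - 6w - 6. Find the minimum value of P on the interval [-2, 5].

-50

Differentiating, P'(w) = 3w^2 - (21/2)w - 6; which vanishes at w = -1/2 and w = 4.
Compare values at every candidate in [-2, 5]: P(-2) = -23; P(-1/2) = -71/16; P(4) = -50; P(5) = -169/4.
The minimum over the interval is -50, attained at w = 4.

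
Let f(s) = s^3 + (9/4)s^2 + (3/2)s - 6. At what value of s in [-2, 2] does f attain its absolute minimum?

f'(s) = 3s^2 + (9/2)s + 3/2, which vanishes at s = -1 and s = -1/2.
Evaluating at the critical points and endpoints: f(-2) = -8,  f(-1) = -25/4,  f(-1/2) = -101/16,  f(2) = 14.
The minimum over the interval is -8, attained at s = -2.

-2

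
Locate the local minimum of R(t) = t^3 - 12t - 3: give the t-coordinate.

2

R'(t) = 3t^2 - 12 = 0 at t = -2, 2.
R''(t) = 6t. R''(-2) = -12 < 0 ⇒ local maximum; R''(2) = 12 > 0 ⇒ local minimum.
Thus R has its local minimum at t = 2, with value -19.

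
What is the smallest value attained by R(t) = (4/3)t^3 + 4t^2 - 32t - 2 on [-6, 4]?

R'(t) = 4t^2 + 8t - 32, which vanishes at t = -4 and t = 2.
Compare values at every candidate in [-6, 4]: R(-6) = 46,  R(-4) = 314/3,  R(2) = -118/3,  R(4) = 58/3.
So the minimum is R(2) = -118/3.

-118/3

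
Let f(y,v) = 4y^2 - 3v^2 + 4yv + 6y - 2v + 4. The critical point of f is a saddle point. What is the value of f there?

∂f/∂y = 8y + 4v + 6 = 0 and ∂f/∂v = 4y - 6v - 2 = 0, so (y, v) = (-7/16, -5/8).
The Hessian has f_{yy} = 8, f_{vv} = -6, f_{yv} = 4, giving D = -64 < 0, so the point is a saddle point.
f(-7/16, -5/8) = 53/16.

53/16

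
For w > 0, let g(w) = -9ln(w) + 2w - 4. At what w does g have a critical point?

9/2

g'(w) = -9/w + 2 = 0 gives w = 9/2.
g''(w) = 9/w², which is positive for w > 0, so this is a local minimum.
g(9/2) = -9·ln(9/2) + 9 - 4 ≈ -8.5367.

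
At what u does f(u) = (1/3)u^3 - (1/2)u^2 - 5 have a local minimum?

1

f'(u) = u^2 - u = 0 at u = 0, 1.
Since f''(u) = 2u - 1, we get f''(0) = -1 < 0 ⇒ local maximum; f''(1) = 1 > 0 ⇒ local minimum.
Thus f has its local minimum at u = 1, with value -31/6.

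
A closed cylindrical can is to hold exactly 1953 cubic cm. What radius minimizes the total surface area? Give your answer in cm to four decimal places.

6.7739

With radius r and height h, πr²h = 1953 so h = 1953/(πr²), and S(r) = 2πr² + 2πrh = 2πr² + 2·1953/r.
S'(r) = 4πr − 2·1953/r² = 0 ⇒ r³ = 1953/(2π), so r ≈ 6.7739 and h = 2r ≈ 13.5479.
S''(r) = 4π + 4·1953/r³ > 0, so this is the minimum; S ≈ 864.9335.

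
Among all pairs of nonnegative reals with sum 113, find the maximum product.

With x + y = 113, the product is P(x) = x(113 − x).
P'(x) = 113 − 2x = 0 gives x = 113/2; P'' = −2 < 0, so this is the maximum.
P = 113/2·113/2 = 12769/4.

12769/4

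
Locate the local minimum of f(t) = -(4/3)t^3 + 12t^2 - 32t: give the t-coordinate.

Critical points: f'(t) = -4t^2 + 24t - 32 vanishes at t = 2, 4.
f''(t) = -8t + 24. f''(2) = 8 > 0 ⇒ local minimum; f''(4) = -8 < 0 ⇒ local maximum.
So the local minimum value is f(2) = -80/3.

2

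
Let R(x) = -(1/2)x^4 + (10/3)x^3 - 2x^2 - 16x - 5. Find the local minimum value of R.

-79/3

R'(x) = -2x^3 + 10x^2 - 4x - 16 = 0 at x = -1, 2, 4.
Since R''(x) = -6x^2 + 20x - 4, we get R''(-1) = -30 < 0 ⇒ local maximum; R''(2) = 12 > 0 ⇒ local minimum; R''(4) = -20 < 0 ⇒ local maximum.
So the local minimum value is R(2) = -79/3.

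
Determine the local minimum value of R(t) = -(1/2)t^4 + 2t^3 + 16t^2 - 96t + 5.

R'(t) = -2t^3 + 6t^2 + 32t - 96 = 0 at t = -4, 3, 4.
Since R''(t) = -6t^2 + 12t + 32, we get R''(-4) = -112 < 0 ⇒ local maximum; R''(3) = 14 > 0 ⇒ local minimum; R''(4) = -16 < 0 ⇒ local maximum.
The local minimum is R(3) = -251/2.

-251/2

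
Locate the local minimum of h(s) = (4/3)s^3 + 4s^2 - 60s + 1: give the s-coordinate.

h'(s) = 4s^2 + 8s - 60 = 0 at s = -5, 3.
Second-derivative test with h''(s) = 8s + 8: h''(-5) = -32 < 0 ⇒ local maximum; h''(3) = 32 > 0 ⇒ local minimum.
So the local minimum value is h(3) = -107.

3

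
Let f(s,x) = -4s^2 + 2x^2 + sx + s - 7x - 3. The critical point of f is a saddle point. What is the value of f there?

-26/3

∂f/∂s = -8s + x + 1 = 0 and ∂f/∂x = s + 4x - 7 = 0, so (s, x) = (1/3, 5/3).
The Hessian has f_{ss} = -8, f_{xx} = 4, f_{sx} = 1, giving D = -33 < 0, so the point is a saddle point.
f(1/3, 5/3) = -26/3.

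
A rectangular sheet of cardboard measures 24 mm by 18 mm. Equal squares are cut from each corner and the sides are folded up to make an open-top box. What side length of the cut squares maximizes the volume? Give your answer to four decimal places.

With cut size x, the volume is V(x) = x(24 − 2x)(18 − 2x) for 0 < x < 9.
V'(x) = 12x^2 − 168x + 432. Setting V'(x) = 0 gives x ≈ 3.3944 (the root in (0, 9)).
V''(x) = 24x − 168 is negative there, so this is the maximum; V ≈ 654.9773.

3.3944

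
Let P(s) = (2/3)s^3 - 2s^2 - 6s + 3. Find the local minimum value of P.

P'(s) = 2s^2 - 4s - 6. Setting P'(s) = 0 gives s ∈ {-1, 3}.
Second-derivative test with P''(s) = 4s - 4: P''(-1) = -8 < 0 ⇒ local maximum; P''(3) = 8 > 0 ⇒ local minimum.
The local minimum is P(3) = -15.

-15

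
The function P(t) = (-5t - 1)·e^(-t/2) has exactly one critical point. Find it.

P'(t) = (-5)·e^(-t/2) + (-5t - 1)·(-1/2)·e^(-t/2) = ((5/2)t - 9/2)·e^(-t/2). Since e^(-t/2) > 0, the only critical point is t = 9/5.
P''(9/5) has the same sign as 5/2 > 0, so this is a local minimum.
P(9/5) = (-10)·e^(-9/10) ≈ -4.0657.

9/5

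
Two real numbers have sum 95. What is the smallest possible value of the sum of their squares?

With a + b = 95, a^2 + b^2 = a^2 + (95 − a)^2.
The derivative 2a − 2(95 − a) = 4a − 190 vanishes at a = 95/2; second derivative 4 > 0, a minimum.
The minimum is 2·(95/2)^2 = 9025/2.

9025/2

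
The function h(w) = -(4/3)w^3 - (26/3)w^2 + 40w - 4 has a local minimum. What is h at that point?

h'(w) = -4w^2 - (52/3)w + 40 = 0 at w = -6, 5/3.
Since h''(w) = -8w - 52/3, we get h''(-6) = 92/3 > 0 ⇒ local minimum; h''(5/3) = -92/3 < 0 ⇒ local maximum.
Thus h has its local minimum at w = -6, with value -268.

-268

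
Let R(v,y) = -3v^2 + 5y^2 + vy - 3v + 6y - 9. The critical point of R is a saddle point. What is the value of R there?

-594/61

∂R/∂v = -6v + y - 3 = 0 and ∂R/∂y = v + 10y + 6 = 0, so (v, y) = (-36/61, -33/61).
The Hessian has R_{vv} = -6, R_{yy} = 10, R_{vy} = 1, giving D = -61 < 0, so the point is a saddle point.
R(-36/61, -33/61) = -594/61.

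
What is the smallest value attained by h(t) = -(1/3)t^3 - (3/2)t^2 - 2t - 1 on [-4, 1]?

-29/6

h'(t) = -t^2 - 3t - 2, which vanishes at t = -2 and t = -1.
Compare values at every candidate in [-4, 1]: h(-4) = 13/3; h(-2) = -1/3; h(-1) = -1/6; h(1) = -29/6.
So the minimum is h(1) = -29/6.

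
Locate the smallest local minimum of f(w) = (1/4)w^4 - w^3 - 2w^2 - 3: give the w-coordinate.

Critical points: f'(w) = w^3 - 3w^2 - 4w vanishes at w = -1, 0, 4.
Since f''(w) = 3w^2 - 6w - 4, we get f''(-1) = 5 > 0 ⇒ local minimum; f''(0) = -4 < 0 ⇒ local maximum; f''(4) = 20 > 0 ⇒ local minimum.
Thus f has its smallest local minimum at w = 4, with value -35.

4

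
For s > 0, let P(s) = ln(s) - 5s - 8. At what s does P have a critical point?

1/5

P'(s) = 1/s − 5 = 0 gives s = 1/5.
P''(s) = -1/s², which is negative for s > 0, so this is a local maximum.
P(1/5) = 1·ln(1/5) - 1 - 8 ≈ -10.6094.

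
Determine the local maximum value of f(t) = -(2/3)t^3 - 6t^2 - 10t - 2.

8/3

f'(t) = -2t^2 - 12t - 10. Setting f'(t) = 0 gives t ∈ {-5, -1}.
Second-derivative test with f''(t) = -4t - 12: f''(-5) = 8 > 0 ⇒ local minimum; f''(-1) = -8 < 0 ⇒ local maximum.
The local maximum is f(-1) = 8/3.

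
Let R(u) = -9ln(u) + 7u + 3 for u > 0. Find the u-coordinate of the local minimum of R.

R'(u) = -9/u + 7 = 0 gives u = 9/7.
R''(u) = 9/u², which is positive for u > 0, so this is a local minimum.
R(9/7) = -9·ln(9/7) + 9 + 3 ≈ 9.7382.

9/7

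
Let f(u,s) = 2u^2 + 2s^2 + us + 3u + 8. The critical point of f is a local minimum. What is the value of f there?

∂f/∂u = 4u + s + 3 = 0 and ∂f/∂s = u + 4s = 0, so (u, s) = (-4/5, 1/5).
The Hessian has f_{uu} = 4, f_{ss} = 4, f_{us} = 1, giving D = 15 > 0 with f_{uu} > 0, so the point is a local minimum.
f(-4/5, 1/5) = 34/5.

34/5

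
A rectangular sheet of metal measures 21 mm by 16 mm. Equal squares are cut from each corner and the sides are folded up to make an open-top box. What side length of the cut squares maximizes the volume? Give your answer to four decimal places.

With cut size x, the volume is V(x) = x(21 − 2x)(16 − 2x) for 0 < x < 8.
V'(x) = 12x^2 − 148x + 336. Setting V'(x) = 0 gives x ≈ 3.0000 (the root in (0, 8)).
V''(x) = 24x − 148 is negative there, so this is the maximum; V ≈ 450.0000.

3.0000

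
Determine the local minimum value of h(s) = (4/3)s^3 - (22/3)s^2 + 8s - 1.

h'(s) = 4s^2 - (44/3)s + 8 = 0 at s = 2/3, 3.
h''(s) = 8s - 44/3. h''(2/3) = -28/3 < 0 ⇒ local maximum; h''(3) = 28/3 > 0 ⇒ local minimum.
The local minimum is h(3) = -7.

-7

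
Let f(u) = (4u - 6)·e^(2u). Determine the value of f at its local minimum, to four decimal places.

-14.7781

Differentiating with the product rule gives f'(u) = (8u - 8)·e^(2u). Since e^(2u) > 0, the only critical point is u = 1.
f''(1) has the same sign as 8 > 0, so this is a local minimum.
f(1) = (-2)·e^(2) ≈ -14.7781.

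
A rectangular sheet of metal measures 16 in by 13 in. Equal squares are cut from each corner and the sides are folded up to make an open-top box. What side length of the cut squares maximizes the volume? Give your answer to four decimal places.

With cut size x, the volume is V(x) = x(16 − 2x)(13 − 2x) for 0 < x < 6.5.
V'(x) = 12x^2 − 116x + 208. Setting V'(x) = 0 gives x ≈ 2.3782 (the root in (0, 6.5)).
V''(x) = 24x − 116 is negative there, so this is the maximum; V ≈ 220.4300.

2.3782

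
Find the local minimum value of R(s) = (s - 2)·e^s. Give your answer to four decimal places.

-2.7183

Differentiating with the product rule gives R'(s) = (s - 1)·e^s. Since e^s > 0, the only critical point is s = 1.
R''(1) has the same sign as 1 > 0, so this is a local minimum.
R(1) = (-1)·e^(1) ≈ -2.7183.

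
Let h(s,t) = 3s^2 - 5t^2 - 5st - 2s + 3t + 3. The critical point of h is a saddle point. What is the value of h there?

232/85

∂h/∂s = 6s - 5t - 2 = 0 and ∂h/∂t = -5s - 10t + 3 = 0, so (s, t) = (7/17, 8/85).
The Hessian has h_{ss} = 6, h_{tt} = -10, h_{st} = -5, giving D = -85 < 0, so the point is a saddle point.
h(7/17, 8/85) = 232/85.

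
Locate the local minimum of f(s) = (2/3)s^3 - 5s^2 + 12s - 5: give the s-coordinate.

f'(s) = 2s^2 - 10s + 12. Setting f'(s) = 0 gives s ∈ {2, 3}.
Second-derivative test with f''(s) = 4s - 10: f''(2) = -2 < 0 ⇒ local maximum; f''(3) = 2 > 0 ⇒ local minimum.
The local minimum is f(3) = 4.

3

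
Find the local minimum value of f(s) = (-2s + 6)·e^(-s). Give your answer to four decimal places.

-0.0366

f'(s) = (-2)·e^(-s) + (-2s + 6)·(-1)·e^(-s) = (2s - 8)·e^(-s). Since e^(-s) > 0, the only critical point is s = 4.
f''(4) has the same sign as 2 > 0, so this is a local minimum.
f(4) = (-2)·e^(-4) ≈ -0.0366.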